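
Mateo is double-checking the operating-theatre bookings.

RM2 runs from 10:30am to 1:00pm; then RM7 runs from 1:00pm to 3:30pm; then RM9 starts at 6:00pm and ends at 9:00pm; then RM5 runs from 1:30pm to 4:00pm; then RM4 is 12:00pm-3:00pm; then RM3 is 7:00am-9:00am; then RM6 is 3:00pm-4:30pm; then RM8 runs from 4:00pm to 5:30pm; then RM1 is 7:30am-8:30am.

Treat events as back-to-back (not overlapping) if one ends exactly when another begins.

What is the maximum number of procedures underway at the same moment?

3

Sort all start/end points and keep a running count:
7:00am start RM3 → 1
7:30am start RM1 → 2
8:30am end RM1 → 1
9:00am end RM3 → 0
10:30am start RM2 → 1
12:00pm start RM4 → 2
1:00pm end RM2 → 1
1:00pm start RM7 → 2
1:30pm start RM5 → 3
3:00pm end RM4 → 2
3:00pm start RM6 → 3
3:30pm end RM7 → 2
4:00pm end RM5 → 1
4:00pm start RM8 → 2
4:30pm end RM6 → 1
5:30pm end RM8 → 0
6:00pm start RM9 → 1
9:00pm end RM9 → 0
Peak is 3, at 1:30pm (RM4, RM5, RM7).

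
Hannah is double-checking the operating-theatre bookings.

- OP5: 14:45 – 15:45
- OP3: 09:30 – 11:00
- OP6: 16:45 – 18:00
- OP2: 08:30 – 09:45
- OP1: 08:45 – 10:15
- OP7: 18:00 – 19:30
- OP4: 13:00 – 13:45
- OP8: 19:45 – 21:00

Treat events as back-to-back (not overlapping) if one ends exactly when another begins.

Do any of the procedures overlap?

Yes

Sorted by start: OP2, OP1, OP3, OP4, OP5, OP6, OP7, OP8.
OP1 starts before OP2 ends → OP2 and OP1 overlap.
That's a conflict, so the schedule is not conflict-free.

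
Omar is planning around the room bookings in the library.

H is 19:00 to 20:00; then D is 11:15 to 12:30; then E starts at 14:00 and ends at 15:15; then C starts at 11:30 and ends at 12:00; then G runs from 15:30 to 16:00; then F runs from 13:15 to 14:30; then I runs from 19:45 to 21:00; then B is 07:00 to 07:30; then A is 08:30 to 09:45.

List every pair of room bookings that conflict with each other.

Two intervals overlap when each starts before the other ends.
Sorted by start: B, A, D, C, F, E, G, H, I.
A starts after B ends; B is clear from here.
D starts after A ends; A is clear from here.
C starts before D ends → D and C overlap.
F starts after D ends; D is clear from here.
F starts after C ends; C is clear from here.
E starts before F ends → F and E overlap.
G starts after F ends; F is clear from here.
G starts after E ends; E is clear from here.
H starts after G ends; G is clear from here.
I starts before H ends → H and I overlap.

C & D, E & F, H & I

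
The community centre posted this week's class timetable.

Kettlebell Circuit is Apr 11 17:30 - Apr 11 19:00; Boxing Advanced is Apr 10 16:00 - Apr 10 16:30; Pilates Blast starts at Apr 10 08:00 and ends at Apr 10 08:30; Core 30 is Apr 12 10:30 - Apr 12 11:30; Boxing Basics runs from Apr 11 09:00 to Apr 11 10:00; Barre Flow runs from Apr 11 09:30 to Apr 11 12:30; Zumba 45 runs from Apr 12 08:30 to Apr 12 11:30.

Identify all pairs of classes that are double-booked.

Barre Flow & Boxing Basics, Core 30 & Zumba 45

Sorted by start: Pilates Blast, Boxing Advanced, Boxing Basics, Barre Flow, Kettlebell Circuit, Zumba 45, Core 30.
Boxing Advanced starts after Pilates Blast ends, so Pilates Blast has no further overlaps.
Boxing Basics starts after Boxing Advanced ends, so Boxing Advanced has no further overlaps.
Barre Flow starts before Boxing Basics ends → Boxing Basics and Barre Flow overlap.
Kettlebell Circuit starts after Boxing Basics ends, so Boxing Basics has no further overlaps.
Kettlebell Circuit starts after Barre Flow ends, so Barre Flow has no further overlaps.
Zumba 45 starts after Kettlebell Circuit ends, so Kettlebell Circuit has no further overlaps.
Core 30 starts before Zumba 45 ends → Zumba 45 and Core 30 overlap.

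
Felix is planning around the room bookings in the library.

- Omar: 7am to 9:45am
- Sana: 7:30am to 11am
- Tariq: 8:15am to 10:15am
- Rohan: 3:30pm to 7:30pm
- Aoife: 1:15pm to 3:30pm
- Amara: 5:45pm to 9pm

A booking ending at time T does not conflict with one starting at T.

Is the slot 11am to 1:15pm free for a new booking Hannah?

Yes — the slot is free

Omar: ends 9:45am at or before Hannah starts 11am → clear.
Sana: ends 11am at or before Hannah starts 11am → clear.
Tariq: ends 10:15am at or before Hannah starts 11am → clear.
Aoife: starts 1:15pm at or after Hannah ends 1:15pm → clear.
Rohan: starts 3:30pm at or after Hannah ends 1:15pm → clear.
Amara: starts 5:45pm at or after Hannah ends 1:15pm → clear.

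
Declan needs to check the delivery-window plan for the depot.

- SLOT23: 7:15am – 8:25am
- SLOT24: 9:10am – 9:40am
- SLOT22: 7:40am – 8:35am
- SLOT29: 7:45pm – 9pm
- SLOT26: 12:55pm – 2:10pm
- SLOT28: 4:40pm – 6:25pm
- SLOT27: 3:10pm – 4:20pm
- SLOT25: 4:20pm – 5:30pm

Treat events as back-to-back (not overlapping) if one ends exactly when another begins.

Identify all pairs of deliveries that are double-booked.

Sorted by start: SLOT23, SLOT22, SLOT24, SLOT26, SLOT27, SLOT25, SLOT28, SLOT29.
SLOT22 starts before SLOT23 ends → SLOT23 and SLOT22 overlap.
SLOT24 starts after SLOT23 ends, so SLOT23 has no further overlaps.
SLOT24 starts after SLOT22 ends, so SLOT22 has no further overlaps.
SLOT26 starts after SLOT24 ends, so SLOT24 has no further overlaps.
SLOT27 starts after SLOT26 ends, so SLOT26 has no further overlaps.
SLOT25 starts exactly when SLOT27 ends (back-to-back, no overlap), so SLOT27 has no further overlaps.
SLOT28 starts before SLOT25 ends → SLOT25 and SLOT28 overlap.
SLOT29 starts after SLOT25 ends.
SLOT29 starts after SLOT28 ends.

SLOT22 & SLOT23, SLOT25 & SLOT28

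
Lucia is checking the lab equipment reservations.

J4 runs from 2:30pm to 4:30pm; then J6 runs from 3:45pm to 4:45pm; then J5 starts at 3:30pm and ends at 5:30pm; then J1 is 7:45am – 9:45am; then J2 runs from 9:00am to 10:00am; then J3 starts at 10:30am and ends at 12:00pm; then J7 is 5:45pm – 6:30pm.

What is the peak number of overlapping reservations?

3

Sort all start/end points and keep a running count:
7:45am start J1 → 1
9:00am start J2 → 2
9:45am end J1 → 1
10:00am end J2 → 0
10:30am start J3 → 1
12:00pm end J3 → 0
2:30pm start J4 → 1
3:30pm start J5 → 2
3:45pm start J6 → 3
4:30pm end J4 → 2
4:45pm end J6 → 1
5:30pm end J5 → 0
5:45pm start J7 → 1
6:30pm end J7 → 0
Peak is 3, at 3:45pm (J4, J5, J6).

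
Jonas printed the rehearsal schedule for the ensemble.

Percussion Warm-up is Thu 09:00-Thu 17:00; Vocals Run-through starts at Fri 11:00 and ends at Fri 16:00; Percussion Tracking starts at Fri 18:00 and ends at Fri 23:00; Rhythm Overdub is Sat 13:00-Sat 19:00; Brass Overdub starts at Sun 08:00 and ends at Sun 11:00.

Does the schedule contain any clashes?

No

Sorted by start: Percussion Warm-up, Vocals Run-through, Percussion Tracking, Rhythm Overdub, Brass Overdub.
Vocals Run-through starts after Percussion Warm-up ends, so nothing later overlaps Percussion Warm-up either.
Percussion Tracking starts after Vocals Run-through ends, so nothing later overlaps Vocals Run-through either.
Rhythm Overdub starts after Percussion Tracking ends, so nothing later overlaps Percussion Tracking either.
Brass Overdub starts after Rhythm Overdub ends.
Every pair is clear; the schedule has no overlaps.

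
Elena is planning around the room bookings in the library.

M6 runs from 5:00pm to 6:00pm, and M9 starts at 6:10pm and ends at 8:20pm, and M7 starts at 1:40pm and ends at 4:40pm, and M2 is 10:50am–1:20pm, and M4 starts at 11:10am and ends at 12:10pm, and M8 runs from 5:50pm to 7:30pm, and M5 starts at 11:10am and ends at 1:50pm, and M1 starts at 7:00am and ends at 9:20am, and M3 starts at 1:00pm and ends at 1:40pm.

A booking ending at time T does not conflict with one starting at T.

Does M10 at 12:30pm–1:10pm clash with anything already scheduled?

M1: ends 9:20am at or before M10 starts 12:30pm → clear.
M2: starts 10:50am before M10 ends 1:10pm, and ends 1:20pm after M10 starts 12:30pm → overlap.
M4: ends 12:10pm at or before M10 starts 12:30pm → clear.
M5: starts 11:10am before M10 ends 1:10pm, and ends 1:50pm after M10 starts 12:30pm → overlap.
M3: starts 1:00pm before M10 ends 1:10pm, and ends 1:40pm after M10 starts 12:30pm → overlap.
M7: starts 1:40pm at or after M10 ends 1:10pm → clear.
M6: starts 5:00pm at or after M10 ends 1:10pm → clear.
M8: starts 5:50pm at or after M10 ends 1:10pm → clear.
M9: starts 6:10pm at or after M10 ends 1:10pm → clear.
M10 overlaps M2, M3, M5.

Yes — it overlaps M2, M3, M5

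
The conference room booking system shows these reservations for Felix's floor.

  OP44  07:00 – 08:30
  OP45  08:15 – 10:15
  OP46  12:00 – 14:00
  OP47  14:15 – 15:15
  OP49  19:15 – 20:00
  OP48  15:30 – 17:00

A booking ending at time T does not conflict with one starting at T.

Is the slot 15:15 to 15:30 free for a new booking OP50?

Yes — the slot is free

OP44: ends 08:30 at or before OP50 starts 15:15 → clear.
OP45: ends 10:15 at or before OP50 starts 15:15 → clear.
OP46: ends 14:00 at or before OP50 starts 15:15 → clear.
OP47: ends 15:15 at or before OP50 starts 15:15 → clear.
OP48: starts 15:30 at or after OP50 ends 15:30 → clear.
OP49: starts 19:15 at or after OP50 ends 15:30 → clear.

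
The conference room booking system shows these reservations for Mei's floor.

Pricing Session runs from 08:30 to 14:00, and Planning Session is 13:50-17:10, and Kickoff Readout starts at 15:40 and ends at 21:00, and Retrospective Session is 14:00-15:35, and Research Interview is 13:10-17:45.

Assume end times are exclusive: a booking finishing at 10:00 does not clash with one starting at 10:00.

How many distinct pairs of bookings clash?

Sorted by start: Pricing Session, Research Interview, Planning Session, Retrospective Session, Kickoff Readout.
Research Interview starts before Pricing Session ends → Pricing Session and Research Interview overlap.
Planning Session starts before Pricing Session ends → Pricing Session and Planning Session overlap.
Retrospective Session starts exactly when Pricing Session ends (back-to-back, no overlap), so Pricing Session has no further overlaps.
Planning Session starts before Research Interview ends → Research Interview and Planning Session overlap.
Retrospective Session starts before Research Interview ends → Research Interview and Retrospective Session overlap.
Kickoff Readout starts before Research Interview ends → Research Interview and Kickoff Readout overlap.
Retrospective Session starts before Planning Session ends → Planning Session and Retrospective Session overlap.
Kickoff Readout starts before Planning Session ends → Planning Session and Kickoff Readout overlap.
Kickoff Readout starts after Retrospective Session ends.
Overlapping pairs: Kickoff Readout & Planning Session, Kickoff Readout & Research Interview, Planning Session & Pricing Session, Planning Session & Research Interview, Planning Session & Retrospective Session, Pricing Session & Research Interview, Research Interview & Retrospective Session — 7 in total.

7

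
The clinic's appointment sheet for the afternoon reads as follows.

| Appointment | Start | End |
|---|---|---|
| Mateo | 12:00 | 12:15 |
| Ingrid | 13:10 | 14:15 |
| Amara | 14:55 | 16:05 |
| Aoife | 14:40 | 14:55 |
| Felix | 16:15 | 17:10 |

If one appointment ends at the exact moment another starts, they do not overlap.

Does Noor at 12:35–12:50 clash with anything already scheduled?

Mateo: ends 12:15 at or before Noor starts 12:35 → clear.
Ingrid: starts 13:10 at or after Noor ends 12:50 → clear.
Aoife: starts 14:40 at or after Noor ends 12:50 → clear.
Amara: starts 14:55 at or after Noor ends 12:50 → clear.
Felix: starts 16:15 at or after Noor ends 12:50 → clear.

No — it doesn't clash with anything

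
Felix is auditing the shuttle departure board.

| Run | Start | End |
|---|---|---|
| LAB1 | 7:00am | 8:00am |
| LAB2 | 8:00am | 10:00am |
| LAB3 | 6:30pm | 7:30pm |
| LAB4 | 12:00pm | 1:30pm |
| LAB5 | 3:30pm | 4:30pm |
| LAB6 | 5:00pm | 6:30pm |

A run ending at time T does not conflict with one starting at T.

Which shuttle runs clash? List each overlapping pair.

Sorted by start: LAB1, LAB2, LAB4, LAB5, LAB6, LAB3.
LAB2 starts exactly when LAB1 ends (back-to-back, no overlap); LAB1 is clear from here.
LAB4 starts after LAB2 ends; LAB2 is clear from here.
LAB5 starts after LAB4 ends; LAB4 is clear from here.
LAB6 starts after LAB5 ends; LAB5 is clear from here.
LAB3 starts exactly when LAB6 ends (back-to-back, no overlap).

no conflicts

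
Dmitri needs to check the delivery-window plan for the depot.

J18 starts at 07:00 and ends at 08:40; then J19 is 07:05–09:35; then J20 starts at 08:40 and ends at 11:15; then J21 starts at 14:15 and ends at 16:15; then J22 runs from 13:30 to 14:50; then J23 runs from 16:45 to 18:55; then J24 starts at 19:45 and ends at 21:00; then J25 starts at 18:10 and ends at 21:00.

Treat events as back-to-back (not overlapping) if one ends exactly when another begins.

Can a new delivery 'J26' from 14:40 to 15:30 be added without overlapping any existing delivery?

J18: ends 08:40 at or before J26 starts 14:40 → clear.
J19: ends 09:35 at or before J26 starts 14:40 → clear.
J20: ends 11:15 at or before J26 starts 14:40 → clear.
J22: starts 13:30 before J26 ends 15:30, and ends 14:50 after J26 starts 14:40 → overlap.
J21: starts 14:15 before J26 ends 15:30, and ends 16:15 after J26 starts 14:40 → overlap.
J23: starts 16:45 at or after J26 ends 15:30 → clear.
J25: starts 18:10 at or after J26 ends 15:30 → clear.
J24: starts 19:45 at or after J26 ends 15:30 → clear.
J26 overlaps J21, J22.

No — it overlaps J21, J22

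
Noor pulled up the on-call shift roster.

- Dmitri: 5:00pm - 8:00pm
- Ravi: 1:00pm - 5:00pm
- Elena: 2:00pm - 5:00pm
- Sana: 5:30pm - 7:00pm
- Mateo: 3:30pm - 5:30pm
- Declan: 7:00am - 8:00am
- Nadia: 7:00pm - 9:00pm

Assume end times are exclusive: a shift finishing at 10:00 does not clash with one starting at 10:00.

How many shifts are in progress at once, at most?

3

Sweep the timeline, counting +1 at each start and −1 at each end (ends before starts at a tie):
7:00am start Declan → 1
8:00am end Declan → 0
1:00pm start Ravi → 1
2:00pm start Elena → 2
3:30pm start Mateo → 3
5:00pm end Elena → 2
5:00pm end Ravi → 1
5:00pm start Dmitri → 2
5:30pm end Mateo → 1
5:30pm start Sana → 2
7:00pm end Sana → 1
7:00pm start Nadia → 2
8:00pm end Dmitri → 1
9:00pm end Nadia → 0
Peak is 3, at 3:30pm (Elena, Mateo, Ravi).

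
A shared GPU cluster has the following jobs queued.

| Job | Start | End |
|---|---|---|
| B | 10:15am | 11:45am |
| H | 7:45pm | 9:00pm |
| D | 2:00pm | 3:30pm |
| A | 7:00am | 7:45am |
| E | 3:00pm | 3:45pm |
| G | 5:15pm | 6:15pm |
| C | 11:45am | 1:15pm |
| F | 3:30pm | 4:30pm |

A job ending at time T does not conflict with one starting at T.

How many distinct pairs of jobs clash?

Sorted by start: A, B, C, D, E, F, G, H.
B starts after A ends, so A has no further overlaps.
C starts exactly when B ends (back-to-back, no overlap), so B has no further overlaps.
D starts after C ends, so C has no further overlaps.
E starts before D ends → D and E overlap.
F starts exactly when D ends (back-to-back, no overlap), so D has no further overlaps.
F starts before E ends → E and F overlap.
G starts after E ends, so E has no further overlaps.
G starts after F ends, so F has no further overlaps.
H starts after G ends.
Overlapping pairs: D & E, E & F — 2 in total.

2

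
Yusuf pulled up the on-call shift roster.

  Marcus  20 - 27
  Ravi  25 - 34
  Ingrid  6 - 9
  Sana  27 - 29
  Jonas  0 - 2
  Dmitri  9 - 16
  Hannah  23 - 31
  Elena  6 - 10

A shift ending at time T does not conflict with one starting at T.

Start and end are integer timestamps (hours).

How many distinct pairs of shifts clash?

Sorted by start: Jonas, Elena, Ingrid, Dmitri, Marcus, Hannah, Ravi, Sana.
Elena starts after Jonas ends, so Jonas has no further overlaps.
Ingrid starts before Elena ends → Elena and Ingrid overlap.
Dmitri starts before Elena ends → Elena and Dmitri overlap.
Marcus starts after Elena ends, so Elena has no further overlaps.
Dmitri starts exactly when Ingrid ends (back-to-back, no overlap), so Ingrid has no further overlaps.
Marcus starts after Dmitri ends, so Dmitri has no further overlaps.
Hannah starts before Marcus ends → Marcus and Hannah overlap.
Ravi starts before Marcus ends → Marcus and Ravi overlap.
Sana starts exactly when Marcus ends (back-to-back, no overlap).
Ravi starts before Hannah ends → Hannah and Ravi overlap.
Sana starts before Hannah ends → Hannah and Sana overlap.
Sana starts before Ravi ends → Ravi and Sana overlap.
Overlapping pairs: Dmitri & Elena, Elena & Ingrid, Hannah & Marcus, Hannah & Ravi, Hannah & Sana, Marcus & Ravi, Ravi & Sana — 7 in total.

7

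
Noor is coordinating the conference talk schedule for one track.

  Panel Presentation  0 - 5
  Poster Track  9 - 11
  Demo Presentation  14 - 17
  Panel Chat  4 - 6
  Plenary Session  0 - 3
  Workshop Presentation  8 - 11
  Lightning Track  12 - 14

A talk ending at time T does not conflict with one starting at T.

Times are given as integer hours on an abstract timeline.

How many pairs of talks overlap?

Sorted by start: Panel Presentation, Plenary Session, Panel Chat, Workshop Presentation, Poster Track, Lightning Track, Demo Presentation.
Plenary Session starts before Panel Presentation ends → Panel Presentation and Plenary Session overlap.
Panel Chat starts before Panel Presentation ends → Panel Presentation and Panel Chat overlap.
Workshop Presentation starts after Panel Presentation ends, so nothing later overlaps Panel Presentation either.
Panel Chat starts after Plenary Session ends, so nothing later overlaps Plenary Session either.
Workshop Presentation starts after Panel Chat ends, so nothing later overlaps Panel Chat either.
Poster Track starts before Workshop Presentation ends → Workshop Presentation and Poster Track overlap.
Lightning Track starts after Workshop Presentation ends, so nothing later overlaps Workshop Presentation either.
Lightning Track starts after Poster Track ends, so nothing later overlaps Poster Track either.
Demo Presentation starts exactly when Lightning Track ends (back-to-back, no overlap).
Overlapping pairs: Panel Chat & Panel Presentation, Panel Presentation & Plenary Session, Poster Track & Workshop Presentation — 3 in total.

3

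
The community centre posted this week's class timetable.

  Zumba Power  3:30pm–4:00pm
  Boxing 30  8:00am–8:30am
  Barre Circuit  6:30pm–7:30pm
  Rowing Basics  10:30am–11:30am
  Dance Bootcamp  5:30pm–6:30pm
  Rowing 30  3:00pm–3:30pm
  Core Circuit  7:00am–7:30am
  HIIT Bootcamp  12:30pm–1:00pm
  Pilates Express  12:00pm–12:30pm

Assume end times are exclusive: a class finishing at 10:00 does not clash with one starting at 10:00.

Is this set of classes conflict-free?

Yes

Sorted by start: Core Circuit, Boxing 30, Rowing Basics, Pilates Express, HIIT Bootcamp, Rowing 30, Zumba Power, Dance Bootcamp, Barre Circuit.
Boxing 30 starts after Core Circuit ends, so nothing later overlaps Core Circuit either.
Rowing Basics starts after Boxing 30 ends, so nothing later overlaps Boxing 30 either.
Pilates Express starts after Rowing Basics ends, so nothing later overlaps Rowing Basics either.
HIIT Bootcamp starts exactly when Pilates Express ends (back-to-back, no overlap), so nothing later overlaps Pilates Express either.
Rowing 30 starts after HIIT Bootcamp ends, so nothing later overlaps HIIT Bootcamp either.
Zumba Power starts exactly when Rowing 30 ends (back-to-back, no overlap), so nothing later overlaps Rowing 30 either.
Dance Bootcamp starts after Zumba Power ends, so nothing later overlaps Zumba Power either.
Barre Circuit starts exactly when Dance Bootcamp ends (back-to-back, no overlap).
Every pair is clear; the schedule has no overlaps.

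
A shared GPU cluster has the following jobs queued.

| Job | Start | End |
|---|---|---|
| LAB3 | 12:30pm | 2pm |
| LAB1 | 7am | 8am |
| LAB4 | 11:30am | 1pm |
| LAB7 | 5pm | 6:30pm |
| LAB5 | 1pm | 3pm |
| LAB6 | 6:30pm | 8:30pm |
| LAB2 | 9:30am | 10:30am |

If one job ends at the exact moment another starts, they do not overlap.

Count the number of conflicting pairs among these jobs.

Sorted by start: LAB1, LAB2, LAB4, LAB3, LAB5, LAB7, LAB6.
LAB2 starts after LAB1 ends; LAB1 is clear from here.
LAB4 starts after LAB2 ends; LAB2 is clear from here.
LAB3 starts before LAB4 ends → LAB4 and LAB3 overlap.
LAB5 starts exactly when LAB4 ends (back-to-back, no overlap); LAB4 is clear from here.
LAB5 starts before LAB3 ends → LAB3 and LAB5 overlap.
LAB7 starts after LAB3 ends; LAB3 is clear from here.
LAB7 starts after LAB5 ends; LAB5 is clear from here.
LAB6 starts exactly when LAB7 ends (back-to-back, no overlap).
Overlapping pairs: LAB3 & LAB4, LAB3 & LAB5 — 2 in total.

2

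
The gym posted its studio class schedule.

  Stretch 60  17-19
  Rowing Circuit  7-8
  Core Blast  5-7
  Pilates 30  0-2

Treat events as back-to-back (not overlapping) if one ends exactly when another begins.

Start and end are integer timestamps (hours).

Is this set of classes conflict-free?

Sorted by start: Pilates 30, Core Blast, Rowing Circuit, Stretch 60.
Core Blast starts after Pilates 30 ends; Pilates 30 is clear from here.
Rowing Circuit starts exactly when Core Blast ends (back-to-back, no overlap); Core Blast is clear from here.
Stretch 60 starts after Rowing Circuit ends.
Every pair is clear; the schedule has no overlaps.

Yes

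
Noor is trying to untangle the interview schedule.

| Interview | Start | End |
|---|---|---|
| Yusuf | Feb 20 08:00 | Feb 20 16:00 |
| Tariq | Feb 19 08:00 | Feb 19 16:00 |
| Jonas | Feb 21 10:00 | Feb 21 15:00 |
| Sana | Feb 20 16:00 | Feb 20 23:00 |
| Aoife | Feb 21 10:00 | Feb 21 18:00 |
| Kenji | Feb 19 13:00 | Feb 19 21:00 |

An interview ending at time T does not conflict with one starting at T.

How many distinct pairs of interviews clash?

Sorted by start: Tariq, Kenji, Yusuf, Sana, Jonas, Aoife.
Kenji starts before Tariq ends → Tariq and Kenji overlap.
Yusuf starts after Tariq ends, so Tariq has no further overlaps.
Yusuf starts after Kenji ends, so Kenji has no further overlaps.
Sana starts exactly when Yusuf ends (back-to-back, no overlap), so Yusuf has no further overlaps.
Jonas starts after Sana ends, so Sana has no further overlaps.
Aoife starts before Jonas ends → Jonas and Aoife overlap.
Overlapping pairs: Aoife & Jonas, Kenji & Tariq — 2 in total.

2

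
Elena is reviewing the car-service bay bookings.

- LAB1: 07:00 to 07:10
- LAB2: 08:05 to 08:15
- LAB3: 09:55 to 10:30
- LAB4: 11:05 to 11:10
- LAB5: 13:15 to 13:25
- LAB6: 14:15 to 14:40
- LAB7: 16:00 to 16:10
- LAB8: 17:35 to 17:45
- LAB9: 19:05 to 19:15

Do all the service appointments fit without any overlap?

Check each pair: they overlap iff neither finishes before the other starts.
Sorted by start: LAB1, LAB2, LAB3, LAB4, LAB5, LAB6, LAB7, LAB8, LAB9.
LAB2 starts after LAB1 ends; LAB1 is clear from here.
LAB3 starts after LAB2 ends; LAB2 is clear from here.
LAB4 starts after LAB3 ends; LAB3 is clear from here.
LAB5 starts after LAB4 ends; LAB4 is clear from here.
LAB6 starts after LAB5 ends; LAB5 is clear from here.
LAB7 starts after LAB6 ends; LAB6 is clear from here.
LAB8 starts after LAB7 ends; LAB7 is clear from here.
LAB9 starts after LAB8 ends.
Every pair is clear; the schedule has no overlaps.

Yes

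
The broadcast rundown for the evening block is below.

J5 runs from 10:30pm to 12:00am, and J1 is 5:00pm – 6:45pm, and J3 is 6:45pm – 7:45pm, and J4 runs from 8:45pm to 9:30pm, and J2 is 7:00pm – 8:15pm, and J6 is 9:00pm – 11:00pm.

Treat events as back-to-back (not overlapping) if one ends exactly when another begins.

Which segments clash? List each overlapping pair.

J2 & J3, J4 & J6, J5 & J6

Sorted by start: J1, J3, J2, J4, J6, J5.
J3 starts exactly when J1 ends (back-to-back, no overlap), so nothing later overlaps J1 either.
J2 starts before J3 ends → J3 and J2 overlap.
J4 starts after J3 ends, so nothing later overlaps J3 either.
J4 starts after J2 ends, so nothing later overlaps J2 either.
J6 starts before J4 ends → J4 and J6 overlap.
J5 starts after J4 ends.
J5 starts before J6 ends → J6 and J5 overlap.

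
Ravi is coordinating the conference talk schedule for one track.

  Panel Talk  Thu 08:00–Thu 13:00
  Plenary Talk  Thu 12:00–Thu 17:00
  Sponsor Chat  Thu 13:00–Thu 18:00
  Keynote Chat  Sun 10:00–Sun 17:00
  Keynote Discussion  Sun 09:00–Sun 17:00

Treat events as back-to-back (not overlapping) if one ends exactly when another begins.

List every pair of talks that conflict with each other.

Keynote Chat & Keynote Discussion, Panel Talk & Plenary Talk, Plenary Talk & Sponsor Chat

Two intervals overlap when each starts before the other ends.
Sorted by start: Panel Talk, Plenary Talk, Sponsor Chat, Keynote Discussion, Keynote Chat.
Plenary Talk starts before Panel Talk ends → Panel Talk and Plenary Talk overlap.
Sponsor Chat starts exactly when Panel Talk ends (back-to-back, no overlap) — done with Panel Talk.
Sponsor Chat starts before Plenary Talk ends → Plenary Talk and Sponsor Chat overlap.
Keynote Discussion starts after Plenary Talk ends — done with Plenary Talk.
Keynote Discussion starts after Sponsor Chat ends — done with Sponsor Chat.
Keynote Chat starts before Keynote Discussion ends → Keynote Discussion and Keynote Chat overlap.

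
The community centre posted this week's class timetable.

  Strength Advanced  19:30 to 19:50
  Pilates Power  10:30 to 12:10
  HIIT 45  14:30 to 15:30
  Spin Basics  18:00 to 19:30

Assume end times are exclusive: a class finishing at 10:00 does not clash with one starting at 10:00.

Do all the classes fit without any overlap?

Sorted by start: Pilates Power, HIIT 45, Spin Basics, Strength Advanced.
HIIT 45 starts after Pilates Power ends, so Pilates Power has no further overlaps.
Spin Basics starts after HIIT 45 ends, so HIIT 45 has no further overlaps.
Strength Advanced starts exactly when Spin Basics ends (back-to-back, no overlap).
Every pair is clear; the schedule has no overlaps.

Yes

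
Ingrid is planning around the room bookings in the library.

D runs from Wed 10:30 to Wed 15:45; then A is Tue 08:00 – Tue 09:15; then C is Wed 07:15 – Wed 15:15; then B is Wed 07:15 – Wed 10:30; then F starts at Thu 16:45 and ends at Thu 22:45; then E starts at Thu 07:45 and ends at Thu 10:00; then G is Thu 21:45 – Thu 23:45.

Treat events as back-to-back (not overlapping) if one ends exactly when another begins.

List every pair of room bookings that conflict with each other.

B & C, C & D, F & G

Sorted by start: A, B, C, D, E, F, G.
B starts after A ends, so A has no further overlaps.
C starts before B ends → B and C overlap.
D starts exactly when B ends (back-to-back, no overlap), so B has no further overlaps.
D starts before C ends → C and D overlap.
E starts after C ends, so C has no further overlaps.
E starts after D ends, so D has no further overlaps.
F starts after E ends, so E has no further overlaps.
G starts before F ends → F and G overlap.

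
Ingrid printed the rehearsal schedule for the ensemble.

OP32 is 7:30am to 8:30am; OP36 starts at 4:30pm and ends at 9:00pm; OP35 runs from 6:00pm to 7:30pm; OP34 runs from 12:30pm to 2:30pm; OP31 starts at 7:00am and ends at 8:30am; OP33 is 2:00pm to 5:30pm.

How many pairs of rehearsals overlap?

Sorted by start: OP31, OP32, OP34, OP33, OP36, OP35.
OP32 starts before OP31 ends → OP31 and OP32 overlap.
OP34 starts after OP31 ends; OP31 is clear from here.
OP34 starts after OP32 ends; OP32 is clear from here.
OP33 starts before OP34 ends → OP34 and OP33 overlap.
OP36 starts after OP34 ends; OP34 is clear from here.
OP36 starts before OP33 ends → OP33 and OP36 overlap.
OP35 starts after OP33 ends.
OP35 starts before OP36 ends → OP36 and OP35 overlap.
Overlapping pairs: OP31 & OP32, OP33 & OP34, OP33 & OP36, OP35 & OP36 — 4 in total.

4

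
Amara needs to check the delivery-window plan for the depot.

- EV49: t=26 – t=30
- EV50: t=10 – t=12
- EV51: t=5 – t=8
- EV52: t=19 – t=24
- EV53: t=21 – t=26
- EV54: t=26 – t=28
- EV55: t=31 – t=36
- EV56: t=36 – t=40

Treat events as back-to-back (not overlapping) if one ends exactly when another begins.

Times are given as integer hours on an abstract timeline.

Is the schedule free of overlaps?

Sorted by start: EV51, EV50, EV52, EV53, EV49, EV54, EV55, EV56.
EV50 starts after EV51 ends, so EV51 has no further overlaps.
EV52 starts after EV50 ends, so EV50 has no further overlaps.
EV53 starts before EV52 ends → EV52 and EV53 overlap.
That's a conflict, so the schedule is not conflict-free.

No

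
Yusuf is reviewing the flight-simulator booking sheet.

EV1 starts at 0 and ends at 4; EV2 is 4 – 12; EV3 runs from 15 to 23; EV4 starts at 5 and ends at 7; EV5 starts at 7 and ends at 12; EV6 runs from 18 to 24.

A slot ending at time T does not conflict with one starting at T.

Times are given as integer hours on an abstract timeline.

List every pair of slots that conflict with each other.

Sorted by start: EV1, EV2, EV4, EV5, EV3, EV6.
EV2 starts exactly when EV1 ends (back-to-back, no overlap), so EV1 has no further overlaps.
EV4 starts before EV2 ends → EV2 and EV4 overlap.
EV5 starts before EV2 ends → EV2 and EV5 overlap.
EV3 starts after EV2 ends, so EV2 has no further overlaps.
EV5 starts exactly when EV4 ends (back-to-back, no overlap), so EV4 has no further overlaps.
EV3 starts after EV5 ends, so EV5 has no further overlaps.
EV6 starts before EV3 ends → EV3 and EV6 overlap.

EV2 & EV4, EV2 & EV5, EV3 & EV6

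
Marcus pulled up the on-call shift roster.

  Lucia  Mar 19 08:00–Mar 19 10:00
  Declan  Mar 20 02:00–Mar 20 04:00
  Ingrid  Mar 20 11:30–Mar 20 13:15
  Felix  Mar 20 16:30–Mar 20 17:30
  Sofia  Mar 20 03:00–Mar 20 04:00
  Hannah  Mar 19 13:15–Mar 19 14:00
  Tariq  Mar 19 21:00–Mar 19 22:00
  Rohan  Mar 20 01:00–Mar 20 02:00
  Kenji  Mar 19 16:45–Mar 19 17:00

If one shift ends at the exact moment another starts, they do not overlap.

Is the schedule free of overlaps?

Sorted by start: Lucia, Hannah, Kenji, Tariq, Rohan, Declan, Sofia, Ingrid, Felix.
Hannah starts after Lucia ends, so nothing later overlaps Lucia either.
Kenji starts after Hannah ends, so nothing later overlaps Hannah either.
Tariq starts after Kenji ends, so nothing later overlaps Kenji either.
Rohan starts after Tariq ends, so nothing later overlaps Tariq either.
Declan starts exactly when Rohan ends (back-to-back, no overlap), so nothing later overlaps Rohan either.
Sofia starts before Declan ends → Declan and Sofia overlap.
That's a conflict, so the schedule is not conflict-free.

No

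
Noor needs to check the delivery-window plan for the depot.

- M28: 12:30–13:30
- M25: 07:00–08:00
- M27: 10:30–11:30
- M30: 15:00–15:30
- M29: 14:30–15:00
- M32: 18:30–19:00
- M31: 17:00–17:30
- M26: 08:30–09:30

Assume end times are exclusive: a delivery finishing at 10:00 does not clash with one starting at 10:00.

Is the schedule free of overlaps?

Two intervals overlap when each starts before the other ends.
Sorted by start: M25, M26, M27, M28, M29, M30, M31, M32.
M26 starts after M25 ends, so nothing later overlaps M25 either.
M27 starts after M26 ends, so nothing later overlaps M26 either.
M28 starts after M27 ends, so nothing later overlaps M27 either.
M29 starts after M28 ends, so nothing later overlaps M28 either.
M30 starts exactly when M29 ends (back-to-back, no overlap), so nothing later overlaps M29 either.
M31 starts after M30 ends, so nothing later overlaps M30 either.
M32 starts after M31 ends.
Every pair is clear; the schedule has no overlaps.

Yes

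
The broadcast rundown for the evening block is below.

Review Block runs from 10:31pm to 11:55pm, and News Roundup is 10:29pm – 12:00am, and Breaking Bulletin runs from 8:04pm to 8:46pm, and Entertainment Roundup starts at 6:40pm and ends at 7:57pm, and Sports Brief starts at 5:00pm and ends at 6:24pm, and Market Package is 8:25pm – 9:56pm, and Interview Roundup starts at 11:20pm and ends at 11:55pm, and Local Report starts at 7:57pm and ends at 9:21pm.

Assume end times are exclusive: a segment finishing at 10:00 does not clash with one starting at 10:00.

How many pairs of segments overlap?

Check each pair: they overlap iff neither finishes before the other starts.
Sorted by start: Sports Brief, Entertainment Roundup, Local Report, Breaking Bulletin, Market Package, News Roundup, Review Block, Interview Roundup.
Entertainment Roundup starts after Sports Brief ends; Sports Brief is clear from here.
Local Report starts exactly when Entertainment Roundup ends (back-to-back, no overlap); Entertainment Roundup is clear from here.
Breaking Bulletin starts before Local Report ends → Local Report and Breaking Bulletin overlap.
Market Package starts before Local Report ends → Local Report and Market Package overlap.
News Roundup starts after Local Report ends; Local Report is clear from here.
Market Package starts before Breaking Bulletin ends → Breaking Bulletin and Market Package overlap.
News Roundup starts after Breaking Bulletin ends; Breaking Bulletin is clear from here.
News Roundup starts after Market Package ends; Market Package is clear from here.
Review Block starts before News Roundup ends → News Roundup and Review Block overlap.
Interview Roundup starts before News Roundup ends → News Roundup and Interview Roundup overlap.
Interview Roundup starts before Review Block ends → Review Block and Interview Roundup overlap.
Overlapping pairs: Breaking Bulletin & Local Report, Breaking Bulletin & Market Package, Interview Roundup & News Roundup, Interview Roundup & Review Block, Local Report & Market Package, News Roundup & Review Block — 6 in total.

6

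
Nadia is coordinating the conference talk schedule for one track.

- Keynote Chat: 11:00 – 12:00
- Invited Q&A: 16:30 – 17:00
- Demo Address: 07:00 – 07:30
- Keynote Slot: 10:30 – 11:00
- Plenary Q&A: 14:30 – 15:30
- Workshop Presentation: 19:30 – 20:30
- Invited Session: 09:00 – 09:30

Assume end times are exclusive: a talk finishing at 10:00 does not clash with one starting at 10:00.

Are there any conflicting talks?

Sorted by start: Demo Address, Invited Session, Keynote Slot, Keynote Chat, Plenary Q&A, Invited Q&A, Workshop Presentation.
Invited Session starts after Demo Address ends, so nothing later overlaps Demo Address either.
Keynote Slot starts after Invited Session ends, so nothing later overlaps Invited Session either.
Keynote Chat starts exactly when Keynote Slot ends (back-to-back, no overlap), so nothing later overlaps Keynote Slot either.
Plenary Q&A starts after Keynote Chat ends, so nothing later overlaps Keynote Chat either.
Invited Q&A starts after Plenary Q&A ends, so nothing later overlaps Plenary Q&A either.
Workshop Presentation starts after Invited Q&A ends.
Every pair is clear; the schedule has no overlaps.

No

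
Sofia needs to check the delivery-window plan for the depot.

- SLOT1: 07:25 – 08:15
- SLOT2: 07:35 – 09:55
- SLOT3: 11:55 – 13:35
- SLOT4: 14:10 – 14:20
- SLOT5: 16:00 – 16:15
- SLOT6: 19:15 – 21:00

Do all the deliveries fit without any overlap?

No

Sorted by start: SLOT1, SLOT2, SLOT3, SLOT4, SLOT5, SLOT6.
SLOT2 starts before SLOT1 ends → SLOT1 and SLOT2 overlap.
That's a conflict, so the schedule is not conflict-free.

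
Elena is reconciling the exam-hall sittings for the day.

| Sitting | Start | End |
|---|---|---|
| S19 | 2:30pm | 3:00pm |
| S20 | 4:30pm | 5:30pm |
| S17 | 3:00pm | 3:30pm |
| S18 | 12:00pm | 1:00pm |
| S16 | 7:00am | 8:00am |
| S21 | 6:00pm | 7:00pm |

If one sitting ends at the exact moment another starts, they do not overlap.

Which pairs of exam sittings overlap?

Sorted by start: S16, S18, S19, S17, S20, S21.
S18 starts after S16 ends, so S16 has no further overlaps.
S19 starts after S18 ends, so S18 has no further overlaps.
S17 starts exactly when S19 ends (back-to-back, no overlap), so S19 has no further overlaps.
S20 starts after S17 ends, so S17 has no further overlaps.
S21 starts after S20 ends.

none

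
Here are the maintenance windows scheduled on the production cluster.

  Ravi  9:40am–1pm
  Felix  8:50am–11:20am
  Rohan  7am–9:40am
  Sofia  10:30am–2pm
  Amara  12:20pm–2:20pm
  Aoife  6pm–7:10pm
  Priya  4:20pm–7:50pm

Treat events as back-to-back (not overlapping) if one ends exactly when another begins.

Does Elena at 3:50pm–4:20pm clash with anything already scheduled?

No — it doesn't clash with anything

Rohan: ends 9:40am at or before Elena starts 3:50pm → clear.
Felix: ends 11:20am at or before Elena starts 3:50pm → clear.
Ravi: ends 1pm at or before Elena starts 3:50pm → clear.
Sofia: ends 2pm at or before Elena starts 3:50pm → clear.
Amara: ends 2:20pm at or before Elena starts 3:50pm → clear.
Priya: starts 4:20pm at or after Elena ends 4:20pm → clear.
Aoife: starts 6pm at or after Elena ends 4:20pm → clear.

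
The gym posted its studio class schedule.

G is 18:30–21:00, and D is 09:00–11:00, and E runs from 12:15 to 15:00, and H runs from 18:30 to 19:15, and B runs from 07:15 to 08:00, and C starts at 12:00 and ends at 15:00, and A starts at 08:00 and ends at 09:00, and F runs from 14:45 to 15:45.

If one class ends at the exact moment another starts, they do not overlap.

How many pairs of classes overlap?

Sorted by start: B, A, D, C, E, F, G, H.
A starts exactly when B ends (back-to-back, no overlap), so B has no further overlaps.
D starts exactly when A ends (back-to-back, no overlap), so A has no further overlaps.
C starts after D ends, so D has no further overlaps.
E starts before C ends → C and E overlap.
F starts before C ends → C and F overlap.
G starts after C ends, so C has no further overlaps.
F starts before E ends → E and F overlap.
G starts after E ends, so E has no further overlaps.
G starts after F ends, so F has no further overlaps.
H starts before G ends → G and H overlap.
Overlapping pairs: C & E, C & F, E & F, G & H — 4 in total.

4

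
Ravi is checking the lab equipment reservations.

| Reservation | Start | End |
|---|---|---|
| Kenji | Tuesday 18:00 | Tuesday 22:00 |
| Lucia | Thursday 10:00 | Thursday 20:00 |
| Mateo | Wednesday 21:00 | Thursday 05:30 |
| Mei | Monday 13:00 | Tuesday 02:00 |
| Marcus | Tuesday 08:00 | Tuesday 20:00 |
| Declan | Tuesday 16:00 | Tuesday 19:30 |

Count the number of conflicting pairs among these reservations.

3

Sorted by start: Mei, Marcus, Declan, Kenji, Mateo, Lucia.
Marcus starts after Mei ends, so nothing later overlaps Mei either.
Declan starts before Marcus ends → Marcus and Declan overlap.
Kenji starts before Marcus ends → Marcus and Kenji overlap.
Mateo starts after Marcus ends, so nothing later overlaps Marcus either.
Kenji starts before Declan ends → Declan and Kenji overlap.
Mateo starts after Declan ends, so nothing later overlaps Declan either.
Mateo starts after Kenji ends, so nothing later overlaps Kenji either.
Lucia starts after Mateo ends.
Overlapping pairs: Declan & Kenji, Declan & Marcus, Kenji & Marcus — 3 in total.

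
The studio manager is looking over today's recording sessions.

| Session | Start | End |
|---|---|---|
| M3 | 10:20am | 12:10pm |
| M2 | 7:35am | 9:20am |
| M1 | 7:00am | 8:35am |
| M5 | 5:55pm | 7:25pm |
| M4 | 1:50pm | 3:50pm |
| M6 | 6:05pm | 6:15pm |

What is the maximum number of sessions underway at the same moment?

2

Sweep the timeline, counting +1 at each start and −1 at each end (ends before starts at a tie):
7:00am start M1 → 1
7:35am start M2 → 2
8:35am end M1 → 1
9:20am end M2 → 0
10:20am start M3 → 1
12:10pm end M3 → 0
1:50pm start M4 → 1
3:50pm end M4 → 0
5:55pm start M5 → 1
6:05pm start M6 → 2
6:15pm end M6 → 1
7:25pm end M5 → 0
Peak is 2, at 7:35am (M1, M2).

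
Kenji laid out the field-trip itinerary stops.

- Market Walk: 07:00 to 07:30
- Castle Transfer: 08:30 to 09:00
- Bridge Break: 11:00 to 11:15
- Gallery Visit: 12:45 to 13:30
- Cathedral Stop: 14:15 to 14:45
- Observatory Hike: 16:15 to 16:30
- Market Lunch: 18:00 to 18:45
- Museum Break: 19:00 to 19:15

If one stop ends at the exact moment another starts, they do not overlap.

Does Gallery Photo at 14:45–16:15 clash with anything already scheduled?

Market Walk: ends 07:30 at or before Gallery Photo starts 14:45 → clear.
Castle Transfer: ends 09:00 at or before Gallery Photo starts 14:45 → clear.
Bridge Break: ends 11:15 at or before Gallery Photo starts 14:45 → clear.
Gallery Visit: ends 13:30 at or before Gallery Photo starts 14:45 → clear.
Cathedral Stop: ends 14:45 at or before Gallery Photo starts 14:45 → clear.
Observatory Hike: starts 16:15 at or after Gallery Photo ends 16:15 → clear.
Market Lunch: starts 18:00 at or after Gallery Photo ends 16:15 → clear.
Museum Break: starts 19:00 at or after Gallery Photo ends 16:15 → clear.

No — it doesn't clash with anything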